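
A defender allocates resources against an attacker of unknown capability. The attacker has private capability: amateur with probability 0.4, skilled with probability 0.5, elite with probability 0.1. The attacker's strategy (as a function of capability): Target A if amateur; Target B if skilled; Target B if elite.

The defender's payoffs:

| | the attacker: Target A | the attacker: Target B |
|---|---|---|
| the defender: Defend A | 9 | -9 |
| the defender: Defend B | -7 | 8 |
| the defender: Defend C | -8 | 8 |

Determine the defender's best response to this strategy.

Compute the defender's expected payoff for each action, taking the expectation over the attacker's type.
E[Defend A] = 0.4·(9) + 0.5·(-9) + 0.1·(-9) = -1.8
E[Defend B] = 0.4·(-7) + 0.5·(8) + 0.1·(8) = 2
E[Defend C] = 0.4·(-8) + 0.5·(8) + 0.1·(8) = 1.6
Best response: Defend B (2 is the largest).

Defend B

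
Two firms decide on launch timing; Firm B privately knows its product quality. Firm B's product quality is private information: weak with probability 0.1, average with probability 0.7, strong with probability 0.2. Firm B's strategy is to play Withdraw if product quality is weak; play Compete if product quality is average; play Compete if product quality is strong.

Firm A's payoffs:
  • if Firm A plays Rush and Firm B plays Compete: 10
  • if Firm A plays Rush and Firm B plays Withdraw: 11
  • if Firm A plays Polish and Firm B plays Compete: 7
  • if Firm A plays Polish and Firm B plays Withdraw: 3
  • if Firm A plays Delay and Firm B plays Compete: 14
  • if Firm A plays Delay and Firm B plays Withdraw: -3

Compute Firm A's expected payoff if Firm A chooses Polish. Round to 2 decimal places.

Take the expectation over Firm B's product quality, weighting each type's action by its prior probability.
E[Polish] = 0.1·3 + 0.7·7 + 0.2·7 = 0.3 + 4.9 + 1.4 = 6.6

6.60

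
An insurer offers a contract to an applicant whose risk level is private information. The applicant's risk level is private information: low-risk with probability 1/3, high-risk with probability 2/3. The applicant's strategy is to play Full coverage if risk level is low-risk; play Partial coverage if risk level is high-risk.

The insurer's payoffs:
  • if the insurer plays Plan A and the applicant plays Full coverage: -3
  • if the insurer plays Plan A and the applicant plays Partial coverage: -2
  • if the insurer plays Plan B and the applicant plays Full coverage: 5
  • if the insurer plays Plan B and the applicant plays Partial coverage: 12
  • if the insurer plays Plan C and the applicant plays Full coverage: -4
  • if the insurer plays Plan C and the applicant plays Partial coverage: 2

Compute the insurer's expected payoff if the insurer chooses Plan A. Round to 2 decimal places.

E[Plan A] = 1/3·(-3) + 2/3·(-2) = (-1) + (-4/3) = -7/3

-2.33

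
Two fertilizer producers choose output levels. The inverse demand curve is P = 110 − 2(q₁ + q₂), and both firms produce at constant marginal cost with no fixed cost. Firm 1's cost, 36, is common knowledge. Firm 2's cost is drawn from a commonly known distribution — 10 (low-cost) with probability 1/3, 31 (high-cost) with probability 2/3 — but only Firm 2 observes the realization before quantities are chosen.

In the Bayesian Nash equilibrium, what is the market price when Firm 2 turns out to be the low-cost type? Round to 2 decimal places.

49.67

Type-c best response for Firm 2: q₂(c) = (110 − c)/4 − q₁/2.
Firm 1 maximizes expected profit; its first-order condition is 110 − 4q₁ − 2E[q₂] − 36 = 0.
Substituting E[q₂] and solving: E[c₂] = 24, so q₁ = (110 − 2·36 + 24)/6 = 10.3333.
q₂(low-cost) = 19.8333, so P = 110 − 2·(10.3333 + 19.8333) = 49.6667.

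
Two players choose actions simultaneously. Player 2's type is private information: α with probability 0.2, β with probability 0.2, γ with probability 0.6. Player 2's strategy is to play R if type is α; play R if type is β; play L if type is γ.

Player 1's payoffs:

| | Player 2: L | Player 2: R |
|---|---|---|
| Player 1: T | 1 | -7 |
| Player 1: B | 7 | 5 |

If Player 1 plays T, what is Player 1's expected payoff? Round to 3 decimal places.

-2.200

E[T] = 0.2·(-7) + 0.2·(-7) + 0.6·1 = (-1.4) + (-1.4) + 0.6 = -2.2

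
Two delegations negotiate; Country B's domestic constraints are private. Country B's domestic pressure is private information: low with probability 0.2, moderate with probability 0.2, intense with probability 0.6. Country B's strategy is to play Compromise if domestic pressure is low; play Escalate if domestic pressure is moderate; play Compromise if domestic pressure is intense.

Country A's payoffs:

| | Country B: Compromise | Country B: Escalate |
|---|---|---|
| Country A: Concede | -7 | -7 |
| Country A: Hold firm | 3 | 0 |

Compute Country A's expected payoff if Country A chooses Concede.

Take the expectation over Country B's domestic pressure, weighting each type's action by its prior probability.
E[Concede] = 0.2·(-7) + 0.2·(-7) + 0.6·(-7) = (-1.4) + (-1.4) + (-4.2) = -7

-7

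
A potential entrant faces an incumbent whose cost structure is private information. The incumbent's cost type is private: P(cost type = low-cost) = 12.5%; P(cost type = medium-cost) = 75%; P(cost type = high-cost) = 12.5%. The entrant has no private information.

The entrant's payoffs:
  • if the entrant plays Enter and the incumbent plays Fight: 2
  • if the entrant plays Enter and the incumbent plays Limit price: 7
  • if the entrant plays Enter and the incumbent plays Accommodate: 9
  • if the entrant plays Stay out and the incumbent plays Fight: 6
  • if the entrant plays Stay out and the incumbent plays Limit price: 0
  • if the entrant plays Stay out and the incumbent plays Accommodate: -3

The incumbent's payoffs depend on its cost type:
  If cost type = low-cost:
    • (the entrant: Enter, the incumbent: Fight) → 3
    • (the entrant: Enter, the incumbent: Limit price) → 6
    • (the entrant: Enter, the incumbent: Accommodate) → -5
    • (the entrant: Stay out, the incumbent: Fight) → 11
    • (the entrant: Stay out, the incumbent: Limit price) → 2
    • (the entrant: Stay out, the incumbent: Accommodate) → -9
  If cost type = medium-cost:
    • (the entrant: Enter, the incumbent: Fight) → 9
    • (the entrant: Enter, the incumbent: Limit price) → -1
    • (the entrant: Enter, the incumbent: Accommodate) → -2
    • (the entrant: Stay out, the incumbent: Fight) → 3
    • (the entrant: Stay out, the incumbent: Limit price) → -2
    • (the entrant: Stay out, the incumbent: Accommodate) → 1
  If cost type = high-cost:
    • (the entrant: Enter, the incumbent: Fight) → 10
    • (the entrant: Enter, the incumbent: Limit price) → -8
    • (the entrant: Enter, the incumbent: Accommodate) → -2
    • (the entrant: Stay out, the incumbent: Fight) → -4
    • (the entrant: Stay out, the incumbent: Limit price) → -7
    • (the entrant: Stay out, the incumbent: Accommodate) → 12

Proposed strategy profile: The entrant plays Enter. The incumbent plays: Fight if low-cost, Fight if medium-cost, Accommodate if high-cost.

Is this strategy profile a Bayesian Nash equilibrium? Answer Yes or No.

No

The entrant plays Enter: E[Enter] = 0.125·(2) + 0.75·(2) + 0.125·(9) = 2.875; E[Stay out] = 4.875. Not best-responding. ✗
The incumbent (cost type low-cost), facing Enter: Fight gives 3, Limit price gives 6, Accommodate gives -5. Proposed Fight is not best — profitable deviation exists. ✗
The incumbent (cost type medium-cost), facing Enter: Fight gives 9, Limit price gives -1, Accommodate gives -2. Proposed Fight is best. ✓
The incumbent (cost type high-cost), facing Enter: Fight gives 10, Limit price gives -8, Accommodate gives -2. Proposed Accommodate is not best — profitable deviation exists. ✗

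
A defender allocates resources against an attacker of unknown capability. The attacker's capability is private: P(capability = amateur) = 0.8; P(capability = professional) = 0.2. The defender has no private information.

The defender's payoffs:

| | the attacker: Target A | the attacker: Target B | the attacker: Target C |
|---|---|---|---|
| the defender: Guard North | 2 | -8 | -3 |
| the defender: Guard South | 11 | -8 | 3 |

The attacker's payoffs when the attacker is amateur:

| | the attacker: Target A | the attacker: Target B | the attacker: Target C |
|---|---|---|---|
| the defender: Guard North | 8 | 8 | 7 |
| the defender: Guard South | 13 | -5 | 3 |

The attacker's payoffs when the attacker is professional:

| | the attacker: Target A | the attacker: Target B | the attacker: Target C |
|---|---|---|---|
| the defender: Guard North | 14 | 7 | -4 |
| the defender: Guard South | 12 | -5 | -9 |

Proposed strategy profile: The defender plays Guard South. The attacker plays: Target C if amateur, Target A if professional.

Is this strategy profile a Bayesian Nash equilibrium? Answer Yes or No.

A profile is a BNE iff every type of every player is best-responding given beliefs about the other side.
The defender plays Guard South: E[Guard South] = 0.8·(3) + 0.2·(11) = 4.6; E[Guard North] = -2. Best-responding. ✓
The attacker (capability amateur), facing Guard South: Target A gives 13, Target B gives -5, Target C gives 3. Proposed Target C is not best — profitable deviation exists. ✗
The attacker (capability professional), facing Guard South: Target A gives 12, Target B gives -5, Target C gives -9. Proposed Target A is best. ✓

No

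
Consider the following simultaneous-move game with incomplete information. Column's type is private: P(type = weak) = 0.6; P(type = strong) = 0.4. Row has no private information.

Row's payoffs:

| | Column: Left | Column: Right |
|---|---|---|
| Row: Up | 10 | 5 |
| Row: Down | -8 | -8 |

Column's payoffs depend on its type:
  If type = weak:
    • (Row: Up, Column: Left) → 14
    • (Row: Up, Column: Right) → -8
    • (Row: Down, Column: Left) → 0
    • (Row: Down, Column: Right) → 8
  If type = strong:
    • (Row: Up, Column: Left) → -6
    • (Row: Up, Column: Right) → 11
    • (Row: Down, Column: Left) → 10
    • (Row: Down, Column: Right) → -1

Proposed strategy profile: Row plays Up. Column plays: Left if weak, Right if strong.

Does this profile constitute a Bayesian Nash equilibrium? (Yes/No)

Row plays Up: E[Up] = 0.6·(10) + 0.4·(5) = 8; E[Down] = -8. Best-responding. ✓
Column (type weak), facing Up: Left gives 14, Right gives -8. Proposed Left is best. ✓
Column (type strong), facing Up: Left gives -6, Right gives 11. Proposed Right is best. ✓

Yes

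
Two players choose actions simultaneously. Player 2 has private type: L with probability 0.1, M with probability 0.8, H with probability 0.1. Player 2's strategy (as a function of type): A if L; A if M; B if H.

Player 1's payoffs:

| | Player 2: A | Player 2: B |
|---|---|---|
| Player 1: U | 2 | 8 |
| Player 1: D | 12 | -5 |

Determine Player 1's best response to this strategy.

D

Compute Player 1's expected payoff for each action, taking the expectation over Player 2's type.
E[U] = 0.1·(2) + 0.8·(2) + 0.1·(8) = 2.6
E[D] = 0.1·(12) + 0.8·(12) + 0.1·(-5) = 10.3
Best response: D (10.3 is the largest).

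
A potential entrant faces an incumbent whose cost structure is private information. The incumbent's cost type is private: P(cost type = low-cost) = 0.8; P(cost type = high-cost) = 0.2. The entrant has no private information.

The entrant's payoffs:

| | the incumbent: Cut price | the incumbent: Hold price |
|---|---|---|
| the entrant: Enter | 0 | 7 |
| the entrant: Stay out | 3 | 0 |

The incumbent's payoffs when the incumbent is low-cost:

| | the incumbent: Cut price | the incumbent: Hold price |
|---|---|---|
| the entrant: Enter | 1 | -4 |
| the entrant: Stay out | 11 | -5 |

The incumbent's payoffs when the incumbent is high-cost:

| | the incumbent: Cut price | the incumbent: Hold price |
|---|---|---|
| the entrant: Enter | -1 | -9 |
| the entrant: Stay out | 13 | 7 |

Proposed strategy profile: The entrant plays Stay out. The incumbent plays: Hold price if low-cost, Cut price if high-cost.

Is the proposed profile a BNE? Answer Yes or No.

No

The entrant plays Stay out: E[Stay out] = 0.8·(0) + 0.2·(3) = 0.6; E[Enter] = 5.6. Not best-responding. ✗
The incumbent (cost type low-cost), facing Stay out: Cut price gives 11, Hold price gives -5. Proposed Hold price is not best — profitable deviation exists. ✗
The incumbent (cost type high-cost), facing Stay out: Cut price gives 13, Hold price gives 7. Proposed Cut price is best. ✓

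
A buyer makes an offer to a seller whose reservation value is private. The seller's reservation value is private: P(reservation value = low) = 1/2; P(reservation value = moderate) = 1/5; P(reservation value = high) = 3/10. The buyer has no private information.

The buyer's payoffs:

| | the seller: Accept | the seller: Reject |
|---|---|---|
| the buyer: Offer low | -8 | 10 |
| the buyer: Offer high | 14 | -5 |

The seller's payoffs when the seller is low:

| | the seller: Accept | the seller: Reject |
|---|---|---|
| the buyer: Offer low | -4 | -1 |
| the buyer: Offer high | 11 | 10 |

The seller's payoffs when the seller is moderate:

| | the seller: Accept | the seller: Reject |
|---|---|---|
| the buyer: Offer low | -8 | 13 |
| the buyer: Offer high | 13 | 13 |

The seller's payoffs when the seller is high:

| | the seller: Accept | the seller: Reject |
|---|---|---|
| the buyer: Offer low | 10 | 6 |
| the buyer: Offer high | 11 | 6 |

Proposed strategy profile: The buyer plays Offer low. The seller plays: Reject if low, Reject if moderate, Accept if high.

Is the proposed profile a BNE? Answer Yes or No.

The buyer plays Offer low: E[Offer low] = 1/2·(10) + 1/5·(10) + 3/10·(-8) = 23/5; E[Offer high] = 7/10. Best-responding. ✓
The seller (reservation value low), facing Offer low: Accept gives -4, Reject gives -1. Proposed Reject is best. ✓
The seller (reservation value moderate), facing Offer low: Accept gives -8, Reject gives 13. Proposed Reject is best. ✓
The seller (reservation value high), facing Offer low: Accept gives 10, Reject gives 6. Proposed Accept is best. ✓

Yes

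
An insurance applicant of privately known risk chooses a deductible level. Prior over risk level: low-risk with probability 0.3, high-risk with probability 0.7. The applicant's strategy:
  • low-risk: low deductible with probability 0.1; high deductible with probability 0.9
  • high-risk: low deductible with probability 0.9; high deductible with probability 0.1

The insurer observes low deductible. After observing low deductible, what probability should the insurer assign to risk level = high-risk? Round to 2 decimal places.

Apply Bayes' rule using the sender's strategy as the likelihood.
P(low deductible) = 0.3·0.1 + 0.7·0.9 = 0.66
P(high-risk | low deductible) = (0.7·0.9) / 0.66 = 0.63 / 0.66 = 0.954545

0.95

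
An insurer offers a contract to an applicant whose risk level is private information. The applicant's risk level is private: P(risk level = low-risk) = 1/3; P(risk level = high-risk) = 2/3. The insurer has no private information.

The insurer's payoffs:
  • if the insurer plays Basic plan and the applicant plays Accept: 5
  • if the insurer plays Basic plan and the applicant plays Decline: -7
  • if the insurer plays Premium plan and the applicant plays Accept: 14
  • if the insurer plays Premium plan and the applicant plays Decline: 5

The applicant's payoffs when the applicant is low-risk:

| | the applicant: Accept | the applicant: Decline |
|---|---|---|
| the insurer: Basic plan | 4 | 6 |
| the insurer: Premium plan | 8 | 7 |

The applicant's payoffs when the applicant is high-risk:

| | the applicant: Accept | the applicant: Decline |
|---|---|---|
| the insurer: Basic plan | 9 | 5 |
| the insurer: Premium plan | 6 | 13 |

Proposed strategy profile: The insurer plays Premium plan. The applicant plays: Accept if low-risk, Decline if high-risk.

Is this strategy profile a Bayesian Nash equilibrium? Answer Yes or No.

The insurer plays Premium plan: E[Premium plan] = 1/3·(14) + 2/3·(5) = 8; E[Basic plan] = -3. Best-responding. ✓
The applicant (risk level low-risk), facing Premium plan: Accept gives 8, Decline gives 7. Proposed Accept is best. ✓
The applicant (risk level high-risk), facing Premium plan: Accept gives 6, Decline gives 13. Proposed Decline is best. ✓

Yes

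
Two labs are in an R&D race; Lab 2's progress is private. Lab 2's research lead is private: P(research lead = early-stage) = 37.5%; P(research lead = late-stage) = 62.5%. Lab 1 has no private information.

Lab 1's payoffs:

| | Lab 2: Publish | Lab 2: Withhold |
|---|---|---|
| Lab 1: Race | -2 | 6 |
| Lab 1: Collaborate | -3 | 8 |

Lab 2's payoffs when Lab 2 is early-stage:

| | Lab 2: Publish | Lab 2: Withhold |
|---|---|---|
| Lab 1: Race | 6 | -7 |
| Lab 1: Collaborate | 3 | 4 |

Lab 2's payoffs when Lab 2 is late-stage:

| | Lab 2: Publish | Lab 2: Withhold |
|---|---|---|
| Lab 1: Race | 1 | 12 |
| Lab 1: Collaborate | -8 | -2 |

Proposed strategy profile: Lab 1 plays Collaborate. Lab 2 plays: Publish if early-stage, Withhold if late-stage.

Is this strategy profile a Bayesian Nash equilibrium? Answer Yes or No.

A profile is a BNE iff every type of every player is best-responding given beliefs about the other side.
Lab 1 plays Collaborate: E[Collaborate] = 0.375·(-3) + 0.625·(8) = 3.875; E[Race] = 3. Best-responding. ✓
Lab 2 (research lead early-stage), facing Collaborate: Publish gives 3, Withhold gives 4. Proposed Publish is not best — profitable deviation exists. ✗
Lab 2 (research lead late-stage), facing Collaborate: Publish gives -8, Withhold gives -2. Proposed Withhold is best. ✓

No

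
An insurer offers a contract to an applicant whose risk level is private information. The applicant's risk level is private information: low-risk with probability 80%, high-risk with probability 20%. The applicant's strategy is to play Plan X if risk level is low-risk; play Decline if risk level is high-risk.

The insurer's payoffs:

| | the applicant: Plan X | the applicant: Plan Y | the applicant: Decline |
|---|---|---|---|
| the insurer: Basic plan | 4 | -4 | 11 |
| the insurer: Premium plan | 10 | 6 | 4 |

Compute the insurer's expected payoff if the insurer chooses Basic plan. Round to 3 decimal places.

E[Basic plan] = 0.8·4 + 0.2·11 = 3.2 + 2.2 = 5.4

5.400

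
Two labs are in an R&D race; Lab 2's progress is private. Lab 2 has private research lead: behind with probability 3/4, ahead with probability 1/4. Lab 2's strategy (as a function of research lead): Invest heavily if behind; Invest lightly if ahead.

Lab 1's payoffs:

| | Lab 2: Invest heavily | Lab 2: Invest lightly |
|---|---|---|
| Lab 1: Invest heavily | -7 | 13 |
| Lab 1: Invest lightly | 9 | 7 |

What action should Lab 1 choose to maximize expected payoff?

E[Invest heavily] = 3/4·(-7) + 1/4·(13) = -2
E[Invest lightly] = 3/4·(9) + 1/4·(7) = 17/2
Best response: Invest lightly (17/2 is the largest).

Invest lightly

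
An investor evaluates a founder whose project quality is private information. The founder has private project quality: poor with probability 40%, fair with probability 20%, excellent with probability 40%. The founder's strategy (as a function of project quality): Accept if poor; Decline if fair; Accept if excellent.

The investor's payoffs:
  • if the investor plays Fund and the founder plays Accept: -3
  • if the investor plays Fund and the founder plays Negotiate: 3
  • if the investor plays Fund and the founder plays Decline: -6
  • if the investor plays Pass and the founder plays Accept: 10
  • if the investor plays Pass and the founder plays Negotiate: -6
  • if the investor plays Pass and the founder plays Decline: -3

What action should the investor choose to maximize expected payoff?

E[Fund] = 0.4·(-3) + 0.2·(-6) + 0.4·(-3) = -3.6
E[Pass] = 0.4·(10) + 0.2·(-3) + 0.4·(10) = 7.4
Best response: Pass (7.4 is the largest).

Pass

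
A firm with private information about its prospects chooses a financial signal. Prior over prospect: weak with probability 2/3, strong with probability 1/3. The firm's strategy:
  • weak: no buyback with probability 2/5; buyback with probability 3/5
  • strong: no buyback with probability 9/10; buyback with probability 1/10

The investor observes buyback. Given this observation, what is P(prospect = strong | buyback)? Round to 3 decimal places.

0.077

Apply Bayes' rule using the sender's strategy as the likelihood.
P(buyback) = (2/3)·(3/5) + (1/3)·(1/10) = 13/30
P(strong | buyback) = ((1/3)·(1/10)) / (13/30) = (1/30) / (13/30) = 1/13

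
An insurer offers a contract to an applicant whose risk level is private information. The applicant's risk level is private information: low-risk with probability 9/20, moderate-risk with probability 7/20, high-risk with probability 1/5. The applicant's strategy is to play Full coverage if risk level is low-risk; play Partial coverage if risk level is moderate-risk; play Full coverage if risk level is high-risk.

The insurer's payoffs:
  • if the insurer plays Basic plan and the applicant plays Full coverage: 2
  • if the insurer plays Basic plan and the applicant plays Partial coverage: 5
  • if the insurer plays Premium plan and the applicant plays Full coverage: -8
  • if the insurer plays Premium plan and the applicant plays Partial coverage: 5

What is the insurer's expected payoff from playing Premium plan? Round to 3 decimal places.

-3.450

Take the expectation over the applicant's risk level, weighting each type's action by its prior probability.
E[Premium plan] = 9/20·(-8) + 7/20·5 + 1/5·(-8) = (-18/5) + 7/4 + (-8/5) = -69/20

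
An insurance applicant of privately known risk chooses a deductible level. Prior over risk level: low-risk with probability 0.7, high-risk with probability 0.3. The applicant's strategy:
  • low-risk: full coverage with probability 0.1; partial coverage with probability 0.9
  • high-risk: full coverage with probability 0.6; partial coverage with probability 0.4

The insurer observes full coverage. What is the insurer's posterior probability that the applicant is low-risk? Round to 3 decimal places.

P(full coverage) = 0.7·0.1 + 0.3·0.6 = 0.25
P(low-risk | full coverage) = (0.7·0.1) / 0.25 = 0.07 / 0.25 = 0.28

0.280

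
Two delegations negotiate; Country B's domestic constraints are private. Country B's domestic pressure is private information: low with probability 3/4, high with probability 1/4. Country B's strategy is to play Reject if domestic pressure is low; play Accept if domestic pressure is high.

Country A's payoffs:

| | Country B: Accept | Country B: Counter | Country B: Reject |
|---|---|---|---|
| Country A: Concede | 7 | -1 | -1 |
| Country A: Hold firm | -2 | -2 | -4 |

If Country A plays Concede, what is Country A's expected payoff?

Take the expectation over Country B's domestic pressure, weighting each type's action by its prior probability.
E[Concede] = 3/4·(-1) + 1/4·7 = (-3/4) + 7/4 = 1

1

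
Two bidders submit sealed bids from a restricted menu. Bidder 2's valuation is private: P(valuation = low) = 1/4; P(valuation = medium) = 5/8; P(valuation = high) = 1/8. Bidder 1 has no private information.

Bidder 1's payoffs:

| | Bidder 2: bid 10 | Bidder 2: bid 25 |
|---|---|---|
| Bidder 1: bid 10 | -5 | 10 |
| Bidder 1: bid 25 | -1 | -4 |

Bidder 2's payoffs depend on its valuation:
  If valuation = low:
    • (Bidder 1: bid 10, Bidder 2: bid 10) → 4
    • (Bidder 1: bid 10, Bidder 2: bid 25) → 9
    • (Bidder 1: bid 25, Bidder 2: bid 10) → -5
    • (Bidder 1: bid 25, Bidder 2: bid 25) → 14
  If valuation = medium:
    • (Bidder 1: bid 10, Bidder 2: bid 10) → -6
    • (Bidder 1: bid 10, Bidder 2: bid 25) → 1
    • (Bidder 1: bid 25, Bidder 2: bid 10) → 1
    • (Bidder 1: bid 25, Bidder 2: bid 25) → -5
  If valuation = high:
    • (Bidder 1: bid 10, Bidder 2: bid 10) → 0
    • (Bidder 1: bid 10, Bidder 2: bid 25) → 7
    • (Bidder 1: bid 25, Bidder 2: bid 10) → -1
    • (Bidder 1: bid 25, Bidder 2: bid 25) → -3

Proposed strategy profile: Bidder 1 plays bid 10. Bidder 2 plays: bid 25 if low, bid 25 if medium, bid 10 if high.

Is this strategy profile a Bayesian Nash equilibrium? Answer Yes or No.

No

Bidder 1 plays bid 10: E[bid 10] = 1/4·(10) + 5/8·(10) + 1/8·(-5) = 65/8; E[bid 25] = -29/8. Best-responding. ✓
Bidder 2 (valuation low), facing bid 10: bid 10 gives 4, bid 25 gives 9. Proposed bid 25 is best. ✓
Bidder 2 (valuation medium), facing bid 10: bid 10 gives -6, bid 25 gives 1. Proposed bid 25 is best. ✓
Bidder 2 (valuation high), facing bid 10: bid 10 gives 0, bid 25 gives 7. Proposed bid 10 is not best — profitable deviation exists. ✗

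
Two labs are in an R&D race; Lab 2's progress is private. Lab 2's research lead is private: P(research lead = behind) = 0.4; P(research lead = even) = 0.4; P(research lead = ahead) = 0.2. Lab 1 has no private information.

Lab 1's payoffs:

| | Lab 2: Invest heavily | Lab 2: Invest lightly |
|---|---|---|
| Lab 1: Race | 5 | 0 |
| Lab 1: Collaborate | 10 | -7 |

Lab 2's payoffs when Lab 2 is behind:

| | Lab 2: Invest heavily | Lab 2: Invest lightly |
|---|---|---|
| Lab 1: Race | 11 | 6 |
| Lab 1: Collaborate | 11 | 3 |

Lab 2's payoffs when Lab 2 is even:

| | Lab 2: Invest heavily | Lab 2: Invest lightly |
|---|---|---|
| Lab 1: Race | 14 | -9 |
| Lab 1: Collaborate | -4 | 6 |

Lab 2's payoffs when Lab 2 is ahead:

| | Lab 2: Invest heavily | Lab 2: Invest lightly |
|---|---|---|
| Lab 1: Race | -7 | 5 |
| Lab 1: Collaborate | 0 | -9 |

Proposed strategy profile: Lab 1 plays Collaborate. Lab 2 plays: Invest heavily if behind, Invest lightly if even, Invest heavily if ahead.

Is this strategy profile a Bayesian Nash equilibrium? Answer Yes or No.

Lab 1 plays Collaborate: E[Collaborate] = 0.4·(10) + 0.4·(-7) + 0.2·(10) = 3.2; E[Race] = 3. Best-responding. ✓
Lab 2 (research lead behind), facing Collaborate: Invest heavily gives 11, Invest lightly gives 3. Proposed Invest heavily is best. ✓
Lab 2 (research lead even), facing Collaborate: Invest heavily gives -4, Invest lightly gives 6. Proposed Invest lightly is best. ✓
Lab 2 (research lead ahead), facing Collaborate: Invest heavily gives 0, Invest lightly gives -9. Proposed Invest heavily is best. ✓

Yes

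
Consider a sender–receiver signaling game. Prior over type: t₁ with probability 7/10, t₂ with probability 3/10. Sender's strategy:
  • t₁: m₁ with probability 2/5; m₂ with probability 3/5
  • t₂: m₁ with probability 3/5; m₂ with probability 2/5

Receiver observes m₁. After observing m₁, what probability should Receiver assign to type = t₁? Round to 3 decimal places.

P(m₁) = (7/10)·(2/5) + (3/10)·(3/5) = 23/50
P(t₁ | m₁) = ((7/10)·(2/5)) / (23/50) = (7/25) / (23/50) = 14/23

0.609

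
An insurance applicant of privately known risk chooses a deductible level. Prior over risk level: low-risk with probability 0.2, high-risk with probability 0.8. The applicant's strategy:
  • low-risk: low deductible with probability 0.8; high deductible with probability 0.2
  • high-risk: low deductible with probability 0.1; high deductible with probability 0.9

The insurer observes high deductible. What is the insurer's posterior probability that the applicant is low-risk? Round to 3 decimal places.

P(high deductible) = 0.2·0.2 + 0.8·0.9 = 0.76
P(low-risk | high deductible) = (0.2·0.2) / 0.76 = 0.04 / 0.76 = 0.0526316

0.053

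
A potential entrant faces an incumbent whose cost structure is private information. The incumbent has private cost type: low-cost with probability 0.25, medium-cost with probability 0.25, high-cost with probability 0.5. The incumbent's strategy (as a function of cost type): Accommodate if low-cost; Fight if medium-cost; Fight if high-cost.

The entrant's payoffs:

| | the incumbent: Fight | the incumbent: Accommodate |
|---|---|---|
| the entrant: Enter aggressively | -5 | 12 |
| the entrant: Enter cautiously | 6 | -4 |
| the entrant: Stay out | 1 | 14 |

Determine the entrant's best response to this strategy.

Stay out

Compute the entrant's expected payoff for each action, taking the expectation over the incumbent's type.
E[Enter aggressively] = 0.25·(12) + 0.25·(-5) + 0.5·(-5) = -0.75
E[Enter cautiously] = 0.25·(-4) + 0.25·(6) + 0.5·(6) = 3.5
E[Stay out] = 0.25·(14) + 0.25·(1) + 0.5·(1) = 4.25
Best response: Stay out (4.25 is the largest).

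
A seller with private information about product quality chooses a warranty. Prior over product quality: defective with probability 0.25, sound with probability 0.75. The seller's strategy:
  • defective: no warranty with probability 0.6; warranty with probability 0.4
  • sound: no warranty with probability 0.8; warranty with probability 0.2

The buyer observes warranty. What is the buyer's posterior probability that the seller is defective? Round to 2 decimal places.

0.40

Apply Bayes' rule using the sender's strategy as the likelihood.
P(warranty) = 0.25·0.4 + 0.75·0.2 = 0.25
P(defective | warranty) = (0.25·0.4) / 0.25 = 0.1 / 0.25 = 0.4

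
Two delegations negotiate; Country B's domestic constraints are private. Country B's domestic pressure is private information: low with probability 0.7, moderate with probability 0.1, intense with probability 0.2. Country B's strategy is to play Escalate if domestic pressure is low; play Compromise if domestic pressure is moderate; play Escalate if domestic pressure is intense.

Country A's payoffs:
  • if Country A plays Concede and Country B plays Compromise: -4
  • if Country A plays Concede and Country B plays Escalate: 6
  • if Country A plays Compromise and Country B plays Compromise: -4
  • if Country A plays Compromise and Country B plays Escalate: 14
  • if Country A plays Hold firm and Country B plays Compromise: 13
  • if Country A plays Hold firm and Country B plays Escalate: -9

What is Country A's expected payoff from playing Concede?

Take the expectation over Country B's domestic pressure, weighting each type's action by its prior probability.
E[Concede] = 0.7·6 + 0.1·(-4) + 0.2·6 = 4.2 + (-0.4) + 1.2 = 5

5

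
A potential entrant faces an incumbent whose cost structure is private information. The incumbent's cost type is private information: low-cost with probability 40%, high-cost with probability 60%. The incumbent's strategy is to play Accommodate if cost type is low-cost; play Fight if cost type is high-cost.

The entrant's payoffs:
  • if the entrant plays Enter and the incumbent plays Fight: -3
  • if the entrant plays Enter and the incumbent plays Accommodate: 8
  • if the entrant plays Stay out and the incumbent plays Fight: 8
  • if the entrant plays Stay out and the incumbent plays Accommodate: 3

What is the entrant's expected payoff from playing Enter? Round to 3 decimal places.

1.400

Take the expectation over the incumbent's cost type, weighting each type's action by its prior probability.
E[Enter] = 0.4·8 + 0.6·(-3) = 3.2 + (-1.8) = 1.4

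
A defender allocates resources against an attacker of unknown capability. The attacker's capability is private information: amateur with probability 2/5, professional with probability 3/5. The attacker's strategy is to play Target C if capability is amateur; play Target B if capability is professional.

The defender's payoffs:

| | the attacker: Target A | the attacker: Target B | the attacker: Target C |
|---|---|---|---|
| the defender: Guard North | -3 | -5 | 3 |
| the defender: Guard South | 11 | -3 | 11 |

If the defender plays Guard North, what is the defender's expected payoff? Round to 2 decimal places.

-1.80

E[Guard North] = 2/5·3 + 3/5·(-5) = 6/5 + (-3) = -9/5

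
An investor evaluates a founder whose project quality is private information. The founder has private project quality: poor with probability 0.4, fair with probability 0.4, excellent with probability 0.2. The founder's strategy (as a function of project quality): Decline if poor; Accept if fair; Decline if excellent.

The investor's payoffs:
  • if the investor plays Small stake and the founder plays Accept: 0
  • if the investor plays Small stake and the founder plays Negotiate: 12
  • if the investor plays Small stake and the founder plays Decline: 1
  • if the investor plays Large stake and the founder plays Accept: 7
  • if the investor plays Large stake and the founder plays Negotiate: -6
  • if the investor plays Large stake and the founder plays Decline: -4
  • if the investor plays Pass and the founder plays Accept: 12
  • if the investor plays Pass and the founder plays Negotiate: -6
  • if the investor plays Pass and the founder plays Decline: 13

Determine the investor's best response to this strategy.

Pass

E[Small stake] = 0.4·(1) + 0.4·(0) + 0.2·(1) = 0.6
E[Large stake] = 0.4·(-4) + 0.4·(7) + 0.2·(-4) = 0.4
E[Pass] = 0.4·(13) + 0.4·(12) + 0.2·(13) = 12.6
Best response: Pass (12.6 is the largest).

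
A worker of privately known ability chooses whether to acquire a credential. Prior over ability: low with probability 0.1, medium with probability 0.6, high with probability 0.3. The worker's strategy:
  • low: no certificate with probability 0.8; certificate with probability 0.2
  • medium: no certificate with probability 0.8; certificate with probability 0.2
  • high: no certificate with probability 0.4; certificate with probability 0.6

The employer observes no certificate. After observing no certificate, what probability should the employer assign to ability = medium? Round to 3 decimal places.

0.706

P(no certificate) = 0.1·0.8 + 0.6·0.8 + 0.3·0.4 = 0.68
P(medium | no certificate) = (0.6·0.8) / 0.68 = 0.48 / 0.68 = 0.705882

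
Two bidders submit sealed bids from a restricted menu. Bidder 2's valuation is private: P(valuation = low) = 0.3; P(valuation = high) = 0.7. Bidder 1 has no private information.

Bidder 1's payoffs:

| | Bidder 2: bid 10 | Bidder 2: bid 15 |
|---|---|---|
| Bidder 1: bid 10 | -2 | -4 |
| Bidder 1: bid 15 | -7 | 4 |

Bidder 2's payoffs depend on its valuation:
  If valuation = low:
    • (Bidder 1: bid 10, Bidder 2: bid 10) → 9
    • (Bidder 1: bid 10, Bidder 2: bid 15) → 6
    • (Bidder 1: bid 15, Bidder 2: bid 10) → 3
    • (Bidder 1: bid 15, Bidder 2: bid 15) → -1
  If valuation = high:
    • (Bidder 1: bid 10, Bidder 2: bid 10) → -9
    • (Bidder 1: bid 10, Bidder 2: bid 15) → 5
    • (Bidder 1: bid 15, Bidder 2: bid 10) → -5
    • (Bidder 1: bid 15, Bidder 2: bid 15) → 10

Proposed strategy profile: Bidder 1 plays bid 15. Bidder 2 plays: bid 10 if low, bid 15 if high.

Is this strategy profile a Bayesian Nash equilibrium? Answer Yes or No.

Yes

A profile is a BNE iff every type of every player is best-responding given beliefs about the other side.
Bidder 1 plays bid 15: E[bid 15] = 0.3·(-7) + 0.7·(4) = 0.7; E[bid 10] = -3.4. Best-responding. ✓
Bidder 2 (valuation low), facing bid 15: bid 10 gives 3, bid 15 gives -1. Proposed bid 10 is best. ✓
Bidder 2 (valuation high), facing bid 15: bid 10 gives -5, bid 15 gives 10. Proposed bid 15 is best. ✓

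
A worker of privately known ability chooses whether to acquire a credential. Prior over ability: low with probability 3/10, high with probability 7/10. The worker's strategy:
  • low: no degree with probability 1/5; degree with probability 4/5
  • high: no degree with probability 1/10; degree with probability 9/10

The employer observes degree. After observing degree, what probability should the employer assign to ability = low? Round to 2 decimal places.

P(degree) = (3/10)·(4/5) + (7/10)·(9/10) = 87/100
P(low | degree) = ((3/10)·(4/5)) / (87/100) = (6/25) / (87/100) = 8/29

0.28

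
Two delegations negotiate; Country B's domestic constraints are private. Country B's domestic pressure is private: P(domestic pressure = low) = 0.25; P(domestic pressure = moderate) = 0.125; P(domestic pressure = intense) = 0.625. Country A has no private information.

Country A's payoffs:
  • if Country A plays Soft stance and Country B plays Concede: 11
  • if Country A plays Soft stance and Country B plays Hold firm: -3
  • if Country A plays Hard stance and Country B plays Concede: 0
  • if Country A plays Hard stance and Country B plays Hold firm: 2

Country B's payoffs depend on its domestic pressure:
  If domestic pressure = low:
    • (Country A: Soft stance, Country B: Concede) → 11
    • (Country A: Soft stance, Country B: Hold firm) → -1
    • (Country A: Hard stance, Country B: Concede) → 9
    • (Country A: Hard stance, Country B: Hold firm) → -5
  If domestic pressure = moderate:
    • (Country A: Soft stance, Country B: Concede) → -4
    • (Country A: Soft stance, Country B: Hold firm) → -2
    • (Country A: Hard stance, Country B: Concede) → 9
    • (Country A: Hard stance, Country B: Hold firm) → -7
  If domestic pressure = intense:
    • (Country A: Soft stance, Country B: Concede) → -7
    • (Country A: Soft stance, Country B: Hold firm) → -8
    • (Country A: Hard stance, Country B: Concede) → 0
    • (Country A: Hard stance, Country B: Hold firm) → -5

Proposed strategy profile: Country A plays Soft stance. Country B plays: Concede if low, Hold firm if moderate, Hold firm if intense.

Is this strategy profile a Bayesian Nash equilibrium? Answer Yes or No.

Country A plays Soft stance: E[Soft stance] = 0.25·(11) + 0.125·(-3) + 0.625·(-3) = 0.5; E[Hard stance] = 1.5. Not best-responding. ✗
Country B (domestic pressure low), facing Soft stance: Concede gives 11, Hold firm gives -1. Proposed Concede is best. ✓
Country B (domestic pressure moderate), facing Soft stance: Concede gives -4, Hold firm gives -2. Proposed Hold firm is best. ✓
Country B (domestic pressure intense), facing Soft stance: Concede gives -7, Hold firm gives -8. Proposed Hold firm is not best — profitable deviation exists. ✗

No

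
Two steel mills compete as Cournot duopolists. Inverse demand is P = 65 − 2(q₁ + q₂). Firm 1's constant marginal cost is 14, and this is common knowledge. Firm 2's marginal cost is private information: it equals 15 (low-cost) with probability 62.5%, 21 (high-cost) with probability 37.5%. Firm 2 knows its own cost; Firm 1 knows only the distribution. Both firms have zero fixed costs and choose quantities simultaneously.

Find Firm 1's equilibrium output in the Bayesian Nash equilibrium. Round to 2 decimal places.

Each type of Firm 2 best-responds to q₁; Firm 1 best-responds to the expected q₂ over Firm 2's types.
Firm 2 with cost c maximizes (65 − 2(q₁+q₂) − c)·q₂, giving q₂(c) = (65 − c − 2q₁)/4.
E[c₂] = 0.625·15 + 0.375·21 = 17.25
Firm 1's FOC against E[q₂] yields q₁ = (65 − 2·14 + E[c₂])/6 = (65 − 28 + 17.25)/6 = 9.04167.

9.04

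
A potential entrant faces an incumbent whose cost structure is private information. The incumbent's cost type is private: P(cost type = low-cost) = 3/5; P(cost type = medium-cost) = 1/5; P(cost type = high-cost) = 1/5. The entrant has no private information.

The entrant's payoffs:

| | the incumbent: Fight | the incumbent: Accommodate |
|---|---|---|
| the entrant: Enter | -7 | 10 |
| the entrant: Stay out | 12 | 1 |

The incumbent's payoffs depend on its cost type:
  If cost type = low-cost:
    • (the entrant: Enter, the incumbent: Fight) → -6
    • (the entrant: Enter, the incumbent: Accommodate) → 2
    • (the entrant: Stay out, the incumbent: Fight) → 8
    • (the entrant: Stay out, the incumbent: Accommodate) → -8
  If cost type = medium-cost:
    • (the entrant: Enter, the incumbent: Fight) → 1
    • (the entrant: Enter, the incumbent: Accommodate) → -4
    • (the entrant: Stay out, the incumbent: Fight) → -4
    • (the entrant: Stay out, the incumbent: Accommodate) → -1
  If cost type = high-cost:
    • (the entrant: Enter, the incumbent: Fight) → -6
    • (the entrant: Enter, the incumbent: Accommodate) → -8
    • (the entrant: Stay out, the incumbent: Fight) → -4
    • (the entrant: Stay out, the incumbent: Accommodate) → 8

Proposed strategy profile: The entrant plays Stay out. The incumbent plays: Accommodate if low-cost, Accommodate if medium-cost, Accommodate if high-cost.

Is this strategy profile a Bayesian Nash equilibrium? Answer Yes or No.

The entrant plays Stay out: E[Stay out] = 3/5·(1) + 1/5·(1) + 1/5·(1) = 1; E[Enter] = 10. Not best-responding. ✗
The incumbent (cost type low-cost), facing Stay out: Fight gives 8, Accommodate gives -8. Proposed Accommodate is not best — profitable deviation exists. ✗
The incumbent (cost type medium-cost), facing Stay out: Fight gives -4, Accommodate gives -1. Proposed Accommodate is best. ✓
The incumbent (cost type high-cost), facing Stay out: Fight gives -4, Accommodate gives 8. Proposed Accommodate is best. ✓

No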